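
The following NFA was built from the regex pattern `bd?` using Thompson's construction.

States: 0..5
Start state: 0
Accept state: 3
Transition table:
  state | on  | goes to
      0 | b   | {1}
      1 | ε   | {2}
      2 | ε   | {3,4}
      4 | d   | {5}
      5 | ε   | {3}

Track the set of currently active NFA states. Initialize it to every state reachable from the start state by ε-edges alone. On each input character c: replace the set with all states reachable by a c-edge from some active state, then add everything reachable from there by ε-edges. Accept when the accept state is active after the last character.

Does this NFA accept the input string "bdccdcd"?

S₀ = ε-closure({0}) = {0}
'b' @ 1: {1,2,3,4}  [accepting]
'd' @ 2: {3,5}  [accepting]
'c' @ 3: {}  — state set empty
rest 'cdcd' ignored (set empty)
end set {} — state 3 not in

Answer: REJECT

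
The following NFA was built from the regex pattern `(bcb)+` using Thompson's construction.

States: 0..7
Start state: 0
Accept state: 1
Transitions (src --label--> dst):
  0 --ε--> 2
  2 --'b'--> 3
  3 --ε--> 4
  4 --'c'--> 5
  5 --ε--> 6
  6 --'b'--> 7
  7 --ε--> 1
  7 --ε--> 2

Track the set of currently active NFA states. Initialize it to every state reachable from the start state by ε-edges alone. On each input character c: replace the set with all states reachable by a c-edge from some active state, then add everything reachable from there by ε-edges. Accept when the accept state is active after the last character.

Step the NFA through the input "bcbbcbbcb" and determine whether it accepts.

Answer: ACCEPT

Trace:
S₀ = ε-closure({0}) = {0,2}
'b' @ 1: {3,4}
'c' @ 2: {5,6}
'b' @ 3: {1,2,7}  ✓accept
'b' @ 4: {3,4}
'c' @ 5: {5,6}
'b' @ 6: {1,2,7}  ✓accept
'b' @ 7: {3,4}
'c' @ 8: {5,6}
'b' @ 9: {1,2,7}  ✓accept
end set {1,2,7} — state 1 in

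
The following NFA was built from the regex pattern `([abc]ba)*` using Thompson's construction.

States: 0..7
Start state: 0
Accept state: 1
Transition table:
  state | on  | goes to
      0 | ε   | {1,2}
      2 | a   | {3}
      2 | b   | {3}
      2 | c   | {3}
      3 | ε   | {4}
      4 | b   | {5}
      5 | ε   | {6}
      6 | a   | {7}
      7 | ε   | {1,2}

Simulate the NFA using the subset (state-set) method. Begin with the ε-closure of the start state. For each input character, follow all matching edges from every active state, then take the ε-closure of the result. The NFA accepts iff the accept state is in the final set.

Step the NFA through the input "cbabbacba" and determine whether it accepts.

S₀ = ε-closure({0}) = {0,1,2}
'c' @ 1: {3,4}
'b' @ 2: {5,6}
'a' @ 3: {1,2,7}  ✓accept
'b' @ 4: {3,4}
'b' @ 5: {5,6}
'a' @ 6: {1,2,7}  ✓accept
'c' @ 7: {3,4}
'b' @ 8: {5,6}
'a' @ 9: {1,2,7}  ✓accept
after full input: {1,2,7}  (accept=1 in)

Answer: ACCEPT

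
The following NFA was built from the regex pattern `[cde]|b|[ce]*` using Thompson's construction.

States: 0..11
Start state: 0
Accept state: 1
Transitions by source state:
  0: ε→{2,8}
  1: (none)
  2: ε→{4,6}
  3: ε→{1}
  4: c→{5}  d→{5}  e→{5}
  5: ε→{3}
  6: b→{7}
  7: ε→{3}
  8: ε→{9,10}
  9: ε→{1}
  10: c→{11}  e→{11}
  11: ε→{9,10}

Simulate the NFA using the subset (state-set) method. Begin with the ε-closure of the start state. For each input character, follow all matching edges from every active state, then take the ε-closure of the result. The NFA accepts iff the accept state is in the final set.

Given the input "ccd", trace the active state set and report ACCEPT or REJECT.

Answer: REJECT

Steps:
start: ε-closure({0}) = {0,1,2,4,6,8,9,10}
'c' @ 1: {1,3,5,9,10,11}  ✓accept
'c' @ 2: {1,9,10,11}  ✓accept
'd' @ 3: {}  — no active states
after full input: {}  (accept=1 not in)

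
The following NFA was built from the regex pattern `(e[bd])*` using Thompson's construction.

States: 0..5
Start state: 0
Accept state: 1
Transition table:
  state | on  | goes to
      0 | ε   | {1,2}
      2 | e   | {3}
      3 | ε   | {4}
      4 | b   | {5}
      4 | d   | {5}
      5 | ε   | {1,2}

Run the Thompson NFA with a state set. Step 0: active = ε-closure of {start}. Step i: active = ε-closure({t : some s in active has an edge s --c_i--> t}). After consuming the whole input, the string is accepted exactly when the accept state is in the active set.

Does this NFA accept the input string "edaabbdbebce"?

S₀ = ε-closure({0}) = {0,1,2}
'e' @ 1: {3,4}
'd' @ 2: {1,2,5}  (accept∈set)
'a' @ 3: {}  — no active states
rest 'abbdbebce' ignored (set empty)
end set {} — state 1 not in

Answer: REJECT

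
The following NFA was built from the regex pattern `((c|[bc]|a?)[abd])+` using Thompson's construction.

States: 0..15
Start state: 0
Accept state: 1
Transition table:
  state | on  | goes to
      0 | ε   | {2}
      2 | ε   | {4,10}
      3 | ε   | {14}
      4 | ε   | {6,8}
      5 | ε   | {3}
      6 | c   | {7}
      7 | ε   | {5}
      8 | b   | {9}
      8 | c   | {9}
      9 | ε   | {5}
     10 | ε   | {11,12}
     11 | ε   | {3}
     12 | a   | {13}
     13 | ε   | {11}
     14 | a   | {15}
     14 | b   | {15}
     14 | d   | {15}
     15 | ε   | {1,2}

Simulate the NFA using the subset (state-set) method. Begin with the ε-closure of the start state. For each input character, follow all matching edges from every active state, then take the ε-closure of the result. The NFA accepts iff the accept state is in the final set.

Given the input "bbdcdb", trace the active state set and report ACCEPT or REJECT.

Answer: ACCEPT

Trace:
S₀ = ε-closure({0}) = {0,2,3,4,6,8,10,11,12,14}
'b' @ 1: {1,2,3,4,5,6,8,9,10,11,12,14,15}  ✓accept
'b' @ 2: {1,2,3,4,5,6,8,9,10,11,12,14,15}  ✓accept
'd' @ 3: {1,2,3,4,6,8,10,11,12,14,15}  ✓accept
'c' @ 4: {3,5,7,9,14}
'd' @ 5: {1,2,3,4,6,8,10,11,12,14,15}  ✓accept
'b' @ 6: {1,2,3,4,5,6,8,9,10,11,12,14,15}  ✓accept
end set {1,2,3,4,5,6,8,9,10,11,12,14,15} — state 1 in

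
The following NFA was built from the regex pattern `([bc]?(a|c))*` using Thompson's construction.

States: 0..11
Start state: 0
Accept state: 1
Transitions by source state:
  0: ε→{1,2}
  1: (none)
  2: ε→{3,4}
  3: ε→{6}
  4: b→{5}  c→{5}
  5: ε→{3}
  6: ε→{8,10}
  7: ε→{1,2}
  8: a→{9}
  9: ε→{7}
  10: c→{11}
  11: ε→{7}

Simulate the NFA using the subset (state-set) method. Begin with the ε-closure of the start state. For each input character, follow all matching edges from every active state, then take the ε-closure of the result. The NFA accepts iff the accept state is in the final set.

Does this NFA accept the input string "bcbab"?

Answer: REJECT

Trace:
S₀ = ε-closure({0}) = {0,1,2,3,4,6,8,10}
'b' @ 1: {3,5,6,8,10}
'c' @ 2: {1,2,3,4,6,7,8,10,11}  (accept∈set)
'b' @ 3: {3,5,6,8,10}
'a' @ 4: {1,2,3,4,6,7,8,9,10}  (accept∈set)
'b' @ 5: {3,5,6,8,10}
end set {3,5,6,8,10} — state 1 not in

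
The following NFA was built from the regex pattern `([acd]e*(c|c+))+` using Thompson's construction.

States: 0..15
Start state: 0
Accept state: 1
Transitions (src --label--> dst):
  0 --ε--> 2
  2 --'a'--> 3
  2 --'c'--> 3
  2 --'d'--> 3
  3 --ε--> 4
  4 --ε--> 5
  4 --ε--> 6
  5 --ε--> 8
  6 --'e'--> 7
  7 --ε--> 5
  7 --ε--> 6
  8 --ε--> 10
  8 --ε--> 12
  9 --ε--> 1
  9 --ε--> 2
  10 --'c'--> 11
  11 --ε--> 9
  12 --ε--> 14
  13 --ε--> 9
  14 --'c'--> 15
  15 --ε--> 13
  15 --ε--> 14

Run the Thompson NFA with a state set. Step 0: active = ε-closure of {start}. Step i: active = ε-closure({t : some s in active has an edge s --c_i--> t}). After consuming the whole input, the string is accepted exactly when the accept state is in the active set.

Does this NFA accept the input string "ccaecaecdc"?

initial (ε-close {0}): {0,2}
'c' @ 1: {3,4,5,6,8,10,12,14}
'c' @ 2: {1,2,9,11,13,14,15}  ✓accept
'a' @ 3: {3,4,5,6,8,10,12,14}
'e' @ 4: {5,6,7,8,10,12,14}
'c' @ 5: {1,2,9,11,13,14,15}  ✓accept
'a' @ 6: {3,4,5,6,8,10,12,14}
'e' @ 7: {5,6,7,8,10,12,14}
'c' @ 8: {1,2,9,11,13,14,15}  ✓accept
'd' @ 9: {3,4,5,6,8,10,12,14}
'c' @ 10: {1,2,9,11,13,14,15}  ✓accept
end set {1,2,9,11,13,14,15} — state 1 in

Answer: ACCEPT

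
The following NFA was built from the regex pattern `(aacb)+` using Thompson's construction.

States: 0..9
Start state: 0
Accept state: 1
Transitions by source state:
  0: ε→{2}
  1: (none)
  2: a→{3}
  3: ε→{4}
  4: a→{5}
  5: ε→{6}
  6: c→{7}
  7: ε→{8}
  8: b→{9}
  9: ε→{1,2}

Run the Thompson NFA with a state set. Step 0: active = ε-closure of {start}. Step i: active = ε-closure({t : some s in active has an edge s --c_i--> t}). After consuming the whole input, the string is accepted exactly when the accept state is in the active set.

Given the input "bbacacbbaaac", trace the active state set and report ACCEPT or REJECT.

start: ε-closure({0}) = {0,2}
'b' @ 1: {}  — state set empty
rest 'bacacbbaaac' ignored (set empty)
after full input: {}  (accept=1 not in)

Answer: REJECT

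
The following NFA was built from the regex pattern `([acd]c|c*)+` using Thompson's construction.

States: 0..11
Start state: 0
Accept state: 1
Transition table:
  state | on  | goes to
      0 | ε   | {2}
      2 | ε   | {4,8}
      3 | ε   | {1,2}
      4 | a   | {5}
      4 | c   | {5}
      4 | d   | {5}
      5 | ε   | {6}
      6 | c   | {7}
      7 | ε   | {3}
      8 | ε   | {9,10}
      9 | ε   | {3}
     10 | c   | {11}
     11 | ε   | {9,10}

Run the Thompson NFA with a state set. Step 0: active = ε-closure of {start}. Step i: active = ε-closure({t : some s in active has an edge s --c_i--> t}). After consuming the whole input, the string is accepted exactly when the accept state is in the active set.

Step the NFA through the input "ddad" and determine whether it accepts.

Answer: REJECT

Steps:
start: ε-closure({0}) = {0,1,2,3,4,8,9,10}
'd' @ 1: {5,6}
'd' @ 2: {}  — dead — no transitions
rest 'ad' ignored (set empty)
final: {}; accept 1 not in set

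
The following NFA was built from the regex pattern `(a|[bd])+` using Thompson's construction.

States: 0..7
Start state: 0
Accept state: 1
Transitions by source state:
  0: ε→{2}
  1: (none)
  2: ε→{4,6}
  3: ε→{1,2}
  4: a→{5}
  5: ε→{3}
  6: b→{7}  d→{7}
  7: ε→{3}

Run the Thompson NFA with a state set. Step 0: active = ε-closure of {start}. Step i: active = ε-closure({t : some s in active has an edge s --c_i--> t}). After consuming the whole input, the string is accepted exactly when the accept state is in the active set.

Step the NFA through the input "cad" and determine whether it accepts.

Answer: REJECT

Steps:
initial (ε-close {0}): {0,2,4,6}
'c' @ 1: {}  — no active states
rest 'ad' ignored (set empty)
end set {} — state 1 not in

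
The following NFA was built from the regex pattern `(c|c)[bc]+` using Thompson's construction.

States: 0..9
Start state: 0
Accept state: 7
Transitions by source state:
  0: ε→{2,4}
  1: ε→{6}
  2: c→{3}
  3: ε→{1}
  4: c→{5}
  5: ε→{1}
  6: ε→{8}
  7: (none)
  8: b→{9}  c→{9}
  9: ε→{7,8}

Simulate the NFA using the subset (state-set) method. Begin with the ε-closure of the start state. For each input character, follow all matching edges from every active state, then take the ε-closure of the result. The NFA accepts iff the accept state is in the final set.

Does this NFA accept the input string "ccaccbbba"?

Answer: REJECT

Derivation:
S₀ = ε-closure({0}) = {0,2,4}
'c' @ 1: {1,3,5,6,8}
'c' @ 2: {7,8,9}  (accept∈set)
'a' @ 3: {}  — state set empty
rest 'ccbbba' ignored (set empty)
end set {} — state 7 not in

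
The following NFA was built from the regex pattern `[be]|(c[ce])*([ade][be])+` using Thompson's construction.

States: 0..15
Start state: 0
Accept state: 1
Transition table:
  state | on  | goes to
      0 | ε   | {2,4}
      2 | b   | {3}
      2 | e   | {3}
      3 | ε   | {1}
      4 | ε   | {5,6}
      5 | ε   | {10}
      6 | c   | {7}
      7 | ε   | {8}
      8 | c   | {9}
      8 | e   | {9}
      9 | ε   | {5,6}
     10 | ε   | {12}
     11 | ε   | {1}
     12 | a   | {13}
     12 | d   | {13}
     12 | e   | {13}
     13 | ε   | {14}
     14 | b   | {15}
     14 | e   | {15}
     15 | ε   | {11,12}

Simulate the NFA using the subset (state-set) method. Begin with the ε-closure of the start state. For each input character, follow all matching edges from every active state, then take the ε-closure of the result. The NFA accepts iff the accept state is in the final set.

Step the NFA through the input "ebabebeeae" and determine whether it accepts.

S₀ = ε-closure({0}) = {0,2,4,5,6,10,12}
'e' @ 1: {1,3,13,14}  [accepting]
'b' @ 2: {1,11,12,15}  [accepting]
'a' @ 3: {13,14}
'b' @ 4: {1,11,12,15}  [accepting]
'e' @ 5: {13,14}
'b' @ 6: {1,11,12,15}  [accepting]
'e' @ 7: {13,14}
'e' @ 8: {1,11,12,15}  [accepting]
'a' @ 9: {13,14}
'e' @ 10: {1,11,12,15}  [accepting]
final: {1,11,12,15}; accept 1 in set

Answer: ACCEPT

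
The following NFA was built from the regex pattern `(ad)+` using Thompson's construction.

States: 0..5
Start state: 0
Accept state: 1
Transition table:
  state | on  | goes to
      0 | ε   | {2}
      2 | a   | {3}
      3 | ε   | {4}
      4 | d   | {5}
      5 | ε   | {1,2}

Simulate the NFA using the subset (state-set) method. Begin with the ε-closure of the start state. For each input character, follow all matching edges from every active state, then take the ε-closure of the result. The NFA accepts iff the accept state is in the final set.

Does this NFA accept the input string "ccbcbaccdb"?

initial (ε-close {0}): {0,2}
'c' @ 1: {}  — no active states
rest 'cbcbaccdb' ignored (set empty)
end set {} — state 1 not in

Answer: REJECT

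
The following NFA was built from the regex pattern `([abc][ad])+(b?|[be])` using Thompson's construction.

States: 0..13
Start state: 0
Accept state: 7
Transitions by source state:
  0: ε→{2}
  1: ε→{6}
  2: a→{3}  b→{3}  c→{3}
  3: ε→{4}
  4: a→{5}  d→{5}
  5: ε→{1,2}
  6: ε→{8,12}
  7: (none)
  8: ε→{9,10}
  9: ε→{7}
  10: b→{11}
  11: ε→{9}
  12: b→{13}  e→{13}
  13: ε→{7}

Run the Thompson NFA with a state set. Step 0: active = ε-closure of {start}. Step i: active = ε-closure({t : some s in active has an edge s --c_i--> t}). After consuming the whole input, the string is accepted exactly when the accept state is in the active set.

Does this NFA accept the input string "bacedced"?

initial (ε-close {0}): {0,2}
'b' @ 1: {3,4}
'a' @ 2: {1,2,5,6,7,8,9,10,12}  [accepting]
'c' @ 3: {3,4}
'e' @ 4: {}  — no active states
rest 'dced' ignored (set empty)
after full input: {}  (accept=7 not in)

Answer: REJECT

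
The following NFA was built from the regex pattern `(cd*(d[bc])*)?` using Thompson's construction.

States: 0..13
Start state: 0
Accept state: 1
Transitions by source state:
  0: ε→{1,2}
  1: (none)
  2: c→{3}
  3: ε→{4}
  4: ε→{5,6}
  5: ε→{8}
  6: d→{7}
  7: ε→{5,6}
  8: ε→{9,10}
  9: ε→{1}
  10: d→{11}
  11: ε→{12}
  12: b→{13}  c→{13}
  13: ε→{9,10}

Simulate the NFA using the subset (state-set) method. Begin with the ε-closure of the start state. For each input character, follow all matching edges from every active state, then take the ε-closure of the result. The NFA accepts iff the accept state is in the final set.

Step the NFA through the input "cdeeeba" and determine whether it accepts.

Answer: REJECT

Trace:
initial (ε-close {0}): {0,1,2}
'c' @ 1: {1,3,4,5,6,8,9,10}  ✓accept
'd' @ 2: {1,5,6,7,8,9,10,11,12}  ✓accept
'e' @ 3: {}  — state set empty
rest 'eeba' ignored (set empty)
final: {}; accept 1 not in set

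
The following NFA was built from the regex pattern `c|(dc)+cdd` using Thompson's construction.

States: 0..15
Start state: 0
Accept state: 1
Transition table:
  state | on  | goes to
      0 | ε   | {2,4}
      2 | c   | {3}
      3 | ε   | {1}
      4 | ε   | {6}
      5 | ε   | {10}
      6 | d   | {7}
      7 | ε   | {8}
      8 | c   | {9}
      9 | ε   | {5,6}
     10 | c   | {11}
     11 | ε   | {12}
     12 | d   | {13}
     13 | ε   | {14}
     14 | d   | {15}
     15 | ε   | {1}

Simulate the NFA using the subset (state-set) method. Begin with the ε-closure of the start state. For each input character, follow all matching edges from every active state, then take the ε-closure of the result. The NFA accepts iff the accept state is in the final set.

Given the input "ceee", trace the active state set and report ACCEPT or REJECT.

Answer: REJECT

Steps:
start: ε-closure({0}) = {0,2,4,6}
'c' @ 1: {1,3}  ✓accept
'e' @ 2: {}  — no active states
rest 'ee' ignored (set empty)
after full input: {}  (accept=1 not in)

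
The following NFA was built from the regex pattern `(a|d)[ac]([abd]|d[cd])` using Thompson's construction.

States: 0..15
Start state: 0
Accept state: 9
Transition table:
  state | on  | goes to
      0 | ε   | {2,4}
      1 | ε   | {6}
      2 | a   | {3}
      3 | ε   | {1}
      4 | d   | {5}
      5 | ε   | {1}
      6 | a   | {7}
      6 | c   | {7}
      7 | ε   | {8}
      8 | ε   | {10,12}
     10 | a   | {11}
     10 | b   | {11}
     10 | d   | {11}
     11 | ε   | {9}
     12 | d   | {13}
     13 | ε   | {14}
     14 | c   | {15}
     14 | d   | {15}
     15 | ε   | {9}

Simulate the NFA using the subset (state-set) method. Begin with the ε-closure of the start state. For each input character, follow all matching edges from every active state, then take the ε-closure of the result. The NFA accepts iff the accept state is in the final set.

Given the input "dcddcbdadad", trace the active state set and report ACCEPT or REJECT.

Answer: REJECT

Steps:
S₀ = ε-closure({0}) = {0,2,4}
'd' @ 1: {1,5,6}
'c' @ 2: {7,8,10,12}
'd' @ 3: {9,11,13,14}  [accepting]
'd' @ 4: {9,15}  [accepting]
'c' @ 5: {}  — state set empty
rest 'bdadad' ignored (set empty)
end set {} — state 9 not in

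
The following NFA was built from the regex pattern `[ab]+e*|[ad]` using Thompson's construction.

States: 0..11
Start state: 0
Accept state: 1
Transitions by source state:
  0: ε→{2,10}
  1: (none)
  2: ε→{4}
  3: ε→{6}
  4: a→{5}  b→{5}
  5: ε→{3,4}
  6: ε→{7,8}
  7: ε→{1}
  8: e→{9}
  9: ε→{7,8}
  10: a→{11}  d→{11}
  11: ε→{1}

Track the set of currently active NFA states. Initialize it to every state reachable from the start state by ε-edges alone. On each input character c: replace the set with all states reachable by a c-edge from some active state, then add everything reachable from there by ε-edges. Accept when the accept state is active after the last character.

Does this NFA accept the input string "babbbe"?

Answer: ACCEPT

Steps:
S₀ = ε-closure({0}) = {0,2,4,10}
'b' @ 1: {1,3,4,5,6,7,8}  [accepting]
'a' @ 2: {1,3,4,5,6,7,8}  [accepting]
'b' @ 3: {1,3,4,5,6,7,8}  [accepting]
'b' @ 4: {1,3,4,5,6,7,8}  [accepting]
'b' @ 5: {1,3,4,5,6,7,8}  [accepting]
'e' @ 6: {1,7,8,9}  [accepting]
final: {1,7,8,9}; accept 1 in set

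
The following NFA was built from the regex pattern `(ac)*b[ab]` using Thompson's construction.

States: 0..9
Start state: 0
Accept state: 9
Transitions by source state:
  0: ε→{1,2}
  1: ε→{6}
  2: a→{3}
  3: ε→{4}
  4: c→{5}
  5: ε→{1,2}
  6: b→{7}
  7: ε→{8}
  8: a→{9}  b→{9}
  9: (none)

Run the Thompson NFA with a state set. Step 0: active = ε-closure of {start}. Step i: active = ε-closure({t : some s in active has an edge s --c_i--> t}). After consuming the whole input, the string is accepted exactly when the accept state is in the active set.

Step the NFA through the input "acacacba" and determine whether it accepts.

Answer: ACCEPT

Derivation:
start: ε-closure({0}) = {0,1,2,6}
'a' @ 1: {3,4}
'c' @ 2: {1,2,5,6}
'a' @ 3: {3,4}
'c' @ 4: {1,2,5,6}
'a' @ 5: {3,4}
'c' @ 6: {1,2,5,6}
'b' @ 7: {7,8}
'a' @ 8: {9}  ✓accept
after full input: {9}  (accept=9 in)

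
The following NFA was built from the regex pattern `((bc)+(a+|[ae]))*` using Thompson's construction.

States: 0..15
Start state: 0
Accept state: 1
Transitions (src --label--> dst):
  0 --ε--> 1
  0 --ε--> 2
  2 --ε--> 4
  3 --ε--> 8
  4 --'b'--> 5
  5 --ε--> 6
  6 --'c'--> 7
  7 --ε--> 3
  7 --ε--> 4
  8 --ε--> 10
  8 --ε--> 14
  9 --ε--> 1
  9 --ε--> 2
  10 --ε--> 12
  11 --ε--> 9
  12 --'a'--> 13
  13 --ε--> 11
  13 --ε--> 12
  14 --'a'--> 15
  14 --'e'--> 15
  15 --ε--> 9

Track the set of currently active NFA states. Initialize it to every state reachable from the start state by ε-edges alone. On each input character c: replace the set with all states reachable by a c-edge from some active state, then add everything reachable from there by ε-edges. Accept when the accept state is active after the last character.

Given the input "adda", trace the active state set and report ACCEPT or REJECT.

Answer: REJECT

Trace:
S₀ = ε-closure({0}) = {0,1,2,4}
'a' @ 1: {}  — dead — no transitions
rest 'dda' ignored (set empty)
after full input: {}  (accept=1 not in)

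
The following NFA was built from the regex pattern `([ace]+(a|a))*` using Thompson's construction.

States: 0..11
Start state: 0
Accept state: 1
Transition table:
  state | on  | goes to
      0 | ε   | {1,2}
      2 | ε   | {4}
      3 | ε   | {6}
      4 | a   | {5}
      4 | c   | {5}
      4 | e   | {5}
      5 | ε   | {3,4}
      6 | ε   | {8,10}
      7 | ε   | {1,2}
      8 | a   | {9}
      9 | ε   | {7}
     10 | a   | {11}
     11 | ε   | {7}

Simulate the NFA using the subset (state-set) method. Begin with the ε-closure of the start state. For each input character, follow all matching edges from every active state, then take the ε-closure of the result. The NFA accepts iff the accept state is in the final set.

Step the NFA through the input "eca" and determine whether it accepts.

Answer: ACCEPT

Derivation:
start: ε-closure({0}) = {0,1,2,4}
'e' @ 1: {3,4,5,6,8,10}
'c' @ 2: {3,4,5,6,8,10}
'a' @ 3: {1,2,3,4,5,6,7,8,9,10,11}  (accept∈set)
end set {1,2,3,4,5,6,7,8,9,10,11} — state 1 in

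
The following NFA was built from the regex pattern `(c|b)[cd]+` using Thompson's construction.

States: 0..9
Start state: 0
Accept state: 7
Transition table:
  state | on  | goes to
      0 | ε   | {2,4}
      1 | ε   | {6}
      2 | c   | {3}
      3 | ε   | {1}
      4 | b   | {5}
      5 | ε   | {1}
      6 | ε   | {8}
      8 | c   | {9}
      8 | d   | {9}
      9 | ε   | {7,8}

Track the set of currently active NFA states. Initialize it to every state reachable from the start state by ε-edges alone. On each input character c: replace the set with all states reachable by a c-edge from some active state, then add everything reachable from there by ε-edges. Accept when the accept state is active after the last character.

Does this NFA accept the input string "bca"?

S₀ = ε-closure({0}) = {0,2,4}
'b' @ 1: {1,5,6,8}
'c' @ 2: {7,8,9}  [accepting]
'a' @ 3: {}  — state set empty
end set {} — state 7 not in

Answer: REJECT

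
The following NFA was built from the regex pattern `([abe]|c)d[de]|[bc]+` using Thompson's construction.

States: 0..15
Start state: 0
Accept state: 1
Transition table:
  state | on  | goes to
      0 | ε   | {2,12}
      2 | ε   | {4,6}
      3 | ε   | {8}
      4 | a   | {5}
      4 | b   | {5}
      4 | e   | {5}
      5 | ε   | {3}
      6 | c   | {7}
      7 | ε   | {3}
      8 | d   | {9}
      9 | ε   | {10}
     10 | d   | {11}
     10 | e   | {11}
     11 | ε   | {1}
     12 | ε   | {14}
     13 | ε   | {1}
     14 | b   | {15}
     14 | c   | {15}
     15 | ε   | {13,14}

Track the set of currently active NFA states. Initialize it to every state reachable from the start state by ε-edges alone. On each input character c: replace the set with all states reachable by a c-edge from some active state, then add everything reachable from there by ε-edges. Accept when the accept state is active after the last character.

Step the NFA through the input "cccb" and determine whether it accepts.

Answer: ACCEPT

Trace:
S₀ = ε-closure({0}) = {0,2,4,6,12,14}
'c' @ 1: {1,3,7,8,13,14,15}  ✓accept
'c' @ 2: {1,13,14,15}  ✓accept
'c' @ 3: {1,13,14,15}  ✓accept
'b' @ 4: {1,13,14,15}  ✓accept
after full input: {1,13,14,15}  (accept=1 in)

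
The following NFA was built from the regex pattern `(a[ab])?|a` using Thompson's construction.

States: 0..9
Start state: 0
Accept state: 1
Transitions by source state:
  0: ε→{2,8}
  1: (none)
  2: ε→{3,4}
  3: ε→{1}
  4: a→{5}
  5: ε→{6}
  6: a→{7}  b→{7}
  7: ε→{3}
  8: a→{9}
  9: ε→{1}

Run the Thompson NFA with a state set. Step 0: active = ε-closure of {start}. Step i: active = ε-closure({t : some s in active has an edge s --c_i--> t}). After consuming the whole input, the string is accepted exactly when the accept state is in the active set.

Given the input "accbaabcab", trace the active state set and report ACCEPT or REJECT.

Answer: REJECT

Derivation:
S₀ = ε-closure({0}) = {0,1,2,3,4,8}
'a' @ 1: {1,5,6,9}  (accept∈set)
'c' @ 2: {}  — state set empty
rest 'cbaabcab' ignored (set empty)
end set {} — state 1 not in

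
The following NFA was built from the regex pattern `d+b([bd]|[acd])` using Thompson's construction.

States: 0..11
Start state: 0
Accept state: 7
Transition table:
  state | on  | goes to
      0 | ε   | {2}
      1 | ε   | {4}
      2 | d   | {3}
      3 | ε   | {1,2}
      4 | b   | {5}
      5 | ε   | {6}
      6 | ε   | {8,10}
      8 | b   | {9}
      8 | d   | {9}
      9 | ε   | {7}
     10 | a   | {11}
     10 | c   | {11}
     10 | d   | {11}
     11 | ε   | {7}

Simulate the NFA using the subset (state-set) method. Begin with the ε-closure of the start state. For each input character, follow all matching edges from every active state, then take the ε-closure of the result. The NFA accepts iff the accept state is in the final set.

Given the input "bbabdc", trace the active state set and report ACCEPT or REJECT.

Answer: REJECT

Trace:
start: ε-closure({0}) = {0,2}
'b' @ 1: {}  — dead — no transitions
rest 'babdc' ignored (set empty)
final: {}; accept 7 not in set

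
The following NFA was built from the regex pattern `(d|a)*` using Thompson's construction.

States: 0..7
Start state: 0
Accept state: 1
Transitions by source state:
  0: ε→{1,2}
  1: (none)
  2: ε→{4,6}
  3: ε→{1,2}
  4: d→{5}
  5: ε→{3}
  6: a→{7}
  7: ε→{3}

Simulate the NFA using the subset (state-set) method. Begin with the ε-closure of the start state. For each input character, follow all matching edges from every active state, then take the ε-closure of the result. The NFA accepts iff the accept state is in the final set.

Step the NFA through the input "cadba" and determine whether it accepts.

S₀ = ε-closure({0}) = {0,1,2,4,6}
'c' @ 1: {}  — state set empty
rest 'adba' ignored (set empty)
after full input: {}  (accept=1 not in)

Answer: REJECT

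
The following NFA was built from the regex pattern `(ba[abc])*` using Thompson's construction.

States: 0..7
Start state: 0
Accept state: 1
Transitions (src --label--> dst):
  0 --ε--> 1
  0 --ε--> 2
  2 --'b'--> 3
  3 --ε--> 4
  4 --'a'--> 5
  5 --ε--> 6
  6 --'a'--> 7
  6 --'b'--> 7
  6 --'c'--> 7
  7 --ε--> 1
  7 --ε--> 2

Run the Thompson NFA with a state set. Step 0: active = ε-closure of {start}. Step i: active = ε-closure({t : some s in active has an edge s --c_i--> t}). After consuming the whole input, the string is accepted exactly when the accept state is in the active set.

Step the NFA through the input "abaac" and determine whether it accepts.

Answer: REJECT

Derivation:
start: ε-closure({0}) = {0,1,2}
'a' @ 1: {}  — state set empty
rest 'baac' ignored (set empty)
final: {}; accept 1 not in set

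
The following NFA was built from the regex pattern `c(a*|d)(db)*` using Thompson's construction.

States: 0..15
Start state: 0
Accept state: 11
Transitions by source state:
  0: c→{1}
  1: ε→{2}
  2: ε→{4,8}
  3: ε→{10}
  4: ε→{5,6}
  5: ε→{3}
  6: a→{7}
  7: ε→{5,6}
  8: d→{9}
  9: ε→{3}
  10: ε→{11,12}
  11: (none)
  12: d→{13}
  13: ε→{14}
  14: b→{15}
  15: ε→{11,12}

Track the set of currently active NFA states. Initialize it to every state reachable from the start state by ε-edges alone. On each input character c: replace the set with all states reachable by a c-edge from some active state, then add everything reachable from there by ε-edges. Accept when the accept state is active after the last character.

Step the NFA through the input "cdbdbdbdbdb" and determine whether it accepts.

Answer: ACCEPT

Derivation:
initial (ε-close {0}): {0}
'c' @ 1: {1,2,3,4,5,6,8,10,11,12}  ✓accept
'd' @ 2: {3,9,10,11,12,13,14}  ✓accept
'b' @ 3: {11,12,15}  ✓accept
'd' @ 4: {13,14}
'b' @ 5: {11,12,15}  ✓accept
'd' @ 6: {13,14}
'b' @ 7: {11,12,15}  ✓accept
'd' @ 8: {13,14}
'b' @ 9: {11,12,15}  ✓accept
'd' @ 10: {13,14}
'b' @ 11: {11,12,15}  ✓accept
after full input: {11,12,15}  (accept=11 in)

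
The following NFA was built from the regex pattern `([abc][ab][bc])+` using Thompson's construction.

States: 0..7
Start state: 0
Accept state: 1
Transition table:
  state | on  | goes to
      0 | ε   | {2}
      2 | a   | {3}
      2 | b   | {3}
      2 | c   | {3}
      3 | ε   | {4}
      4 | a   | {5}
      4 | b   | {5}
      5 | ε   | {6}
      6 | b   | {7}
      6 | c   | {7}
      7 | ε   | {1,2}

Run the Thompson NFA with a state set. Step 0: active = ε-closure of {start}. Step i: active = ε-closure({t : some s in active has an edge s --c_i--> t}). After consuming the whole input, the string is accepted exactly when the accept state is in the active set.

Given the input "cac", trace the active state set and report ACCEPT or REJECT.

start: ε-closure({0}) = {0,2}
'c' @ 1: {3,4}
'a' @ 2: {5,6}
'c' @ 3: {1,2,7}  [accepting]
end set {1,2,7} — state 1 in

Answer: ACCEPT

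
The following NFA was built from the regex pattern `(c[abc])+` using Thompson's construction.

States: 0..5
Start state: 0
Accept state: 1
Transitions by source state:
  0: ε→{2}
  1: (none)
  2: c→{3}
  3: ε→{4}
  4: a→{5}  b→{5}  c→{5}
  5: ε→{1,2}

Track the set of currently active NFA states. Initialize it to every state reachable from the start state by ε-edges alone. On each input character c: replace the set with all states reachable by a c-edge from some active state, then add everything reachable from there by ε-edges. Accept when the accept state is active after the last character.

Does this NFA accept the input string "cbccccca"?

initial (ε-close {0}): {0,2}
'c' @ 1: {3,4}
'b' @ 2: {1,2,5}  [accepting]
'c' @ 3: {3,4}
'c' @ 4: {1,2,5}  [accepting]
'c' @ 5: {3,4}
'c' @ 6: {1,2,5}  [accepting]
'c' @ 7: {3,4}
'a' @ 8: {1,2,5}  [accepting]
after full input: {1,2,5}  (accept=1 in)

Answer: ACCEPT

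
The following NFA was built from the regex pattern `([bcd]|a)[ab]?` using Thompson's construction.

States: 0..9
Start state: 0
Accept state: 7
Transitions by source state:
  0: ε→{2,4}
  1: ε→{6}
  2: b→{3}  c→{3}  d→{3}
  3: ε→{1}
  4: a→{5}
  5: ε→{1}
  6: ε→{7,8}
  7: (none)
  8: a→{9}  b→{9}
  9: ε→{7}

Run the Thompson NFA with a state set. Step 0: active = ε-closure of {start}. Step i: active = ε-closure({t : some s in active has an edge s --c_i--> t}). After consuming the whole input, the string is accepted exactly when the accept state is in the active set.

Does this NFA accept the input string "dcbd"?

Answer: REJECT

Derivation:
start: ε-closure({0}) = {0,2,4}
'd' @ 1: {1,3,6,7,8}  ✓accept
'c' @ 2: {}  — dead — no transitions
rest 'bd' ignored (set empty)
end set {} — state 7 not in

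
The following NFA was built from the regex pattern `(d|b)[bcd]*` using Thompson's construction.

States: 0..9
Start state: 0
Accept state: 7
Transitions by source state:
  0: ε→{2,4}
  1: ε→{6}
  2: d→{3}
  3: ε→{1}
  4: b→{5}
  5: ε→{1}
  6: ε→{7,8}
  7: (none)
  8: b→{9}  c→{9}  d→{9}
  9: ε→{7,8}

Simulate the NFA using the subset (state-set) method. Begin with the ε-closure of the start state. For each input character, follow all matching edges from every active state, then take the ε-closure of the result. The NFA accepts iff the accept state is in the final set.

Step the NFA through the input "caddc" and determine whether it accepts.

Answer: REJECT

Derivation:
start: ε-closure({0}) = {0,2,4}
'c' @ 1: {}  — no active states
rest 'addc' ignored (set empty)
end set {} — state 7 not in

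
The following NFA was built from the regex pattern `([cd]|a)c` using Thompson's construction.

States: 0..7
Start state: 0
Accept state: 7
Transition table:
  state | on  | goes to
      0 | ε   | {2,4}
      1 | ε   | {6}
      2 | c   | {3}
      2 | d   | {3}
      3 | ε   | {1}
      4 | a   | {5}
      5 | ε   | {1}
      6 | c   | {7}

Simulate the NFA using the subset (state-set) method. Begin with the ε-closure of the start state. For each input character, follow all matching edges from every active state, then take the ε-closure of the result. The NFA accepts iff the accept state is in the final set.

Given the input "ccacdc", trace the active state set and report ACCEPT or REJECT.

initial (ε-close {0}): {0,2,4}
'c' @ 1: {1,3,6}
'c' @ 2: {7}  [accepting]
'a' @ 3: {}  — state set empty
rest 'cdc' ignored (set empty)
final: {}; accept 7 not in set

Answer: REJECT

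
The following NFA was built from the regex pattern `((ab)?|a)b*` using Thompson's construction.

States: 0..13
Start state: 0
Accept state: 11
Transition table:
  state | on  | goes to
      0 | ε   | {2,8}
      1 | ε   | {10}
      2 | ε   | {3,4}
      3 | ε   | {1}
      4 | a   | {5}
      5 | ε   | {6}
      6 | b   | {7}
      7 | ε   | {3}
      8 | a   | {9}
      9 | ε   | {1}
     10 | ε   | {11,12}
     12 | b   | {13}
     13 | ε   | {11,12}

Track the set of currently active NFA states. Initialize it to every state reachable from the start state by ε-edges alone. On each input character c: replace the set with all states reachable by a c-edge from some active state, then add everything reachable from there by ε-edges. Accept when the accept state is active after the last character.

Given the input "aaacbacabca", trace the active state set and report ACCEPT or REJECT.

start: ε-closure({0}) = {0,1,2,3,4,8,10,11,12}
'a' @ 1: {1,5,6,9,10,11,12}  [accepting]
'a' @ 2: {}  — state set empty
rest 'acbacabca' ignored (set empty)
after full input: {}  (accept=11 not in)

Answer: REJECT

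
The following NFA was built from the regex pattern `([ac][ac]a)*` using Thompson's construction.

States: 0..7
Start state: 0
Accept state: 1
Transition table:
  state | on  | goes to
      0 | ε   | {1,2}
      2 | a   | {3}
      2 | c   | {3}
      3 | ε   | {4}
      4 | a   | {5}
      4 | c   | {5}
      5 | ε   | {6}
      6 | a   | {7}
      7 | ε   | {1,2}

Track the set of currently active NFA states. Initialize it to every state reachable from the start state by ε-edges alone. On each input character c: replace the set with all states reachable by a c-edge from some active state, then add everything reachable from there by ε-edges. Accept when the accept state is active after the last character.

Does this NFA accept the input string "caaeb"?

Answer: REJECT

Derivation:
S₀ = ε-closure({0}) = {0,1,2}
'c' @ 1: {3,4}
'a' @ 2: {5,6}
'a' @ 3: {1,2,7}  [accepting]
'e' @ 4: {}  — state set empty
rest 'b' ignored (set empty)
after full input: {}  (accept=1 not in)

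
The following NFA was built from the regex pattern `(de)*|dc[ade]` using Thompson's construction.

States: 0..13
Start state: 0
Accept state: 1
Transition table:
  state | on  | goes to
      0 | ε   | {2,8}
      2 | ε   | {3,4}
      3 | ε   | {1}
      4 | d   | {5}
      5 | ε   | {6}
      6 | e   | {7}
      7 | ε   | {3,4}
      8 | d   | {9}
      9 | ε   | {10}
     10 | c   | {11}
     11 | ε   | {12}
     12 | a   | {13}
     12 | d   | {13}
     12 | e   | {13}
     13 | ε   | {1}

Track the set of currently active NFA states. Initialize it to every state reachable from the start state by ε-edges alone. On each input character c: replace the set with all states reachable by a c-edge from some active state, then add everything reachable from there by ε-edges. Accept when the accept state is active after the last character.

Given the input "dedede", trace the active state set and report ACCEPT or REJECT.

initial (ε-close {0}): {0,1,2,3,4,8}
'd' @ 1: {5,6,9,10}
'e' @ 2: {1,3,4,7}  ✓accept
'd' @ 3: {5,6}
'e' @ 4: {1,3,4,7}  ✓accept
'd' @ 5: {5,6}
'e' @ 6: {1,3,4,7}  ✓accept
final: {1,3,4,7}; accept 1 in set

Answer: ACCEPT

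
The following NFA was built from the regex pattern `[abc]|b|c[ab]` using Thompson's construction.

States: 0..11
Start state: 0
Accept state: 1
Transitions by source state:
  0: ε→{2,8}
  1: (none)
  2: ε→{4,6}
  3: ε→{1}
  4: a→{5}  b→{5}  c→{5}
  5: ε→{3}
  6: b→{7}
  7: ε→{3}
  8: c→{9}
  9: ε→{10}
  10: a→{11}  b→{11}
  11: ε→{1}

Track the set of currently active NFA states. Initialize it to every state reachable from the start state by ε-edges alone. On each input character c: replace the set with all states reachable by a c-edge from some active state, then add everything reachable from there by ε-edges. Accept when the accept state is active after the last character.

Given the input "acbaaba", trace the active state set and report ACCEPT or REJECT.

Answer: REJECT

Steps:
initial (ε-close {0}): {0,2,4,6,8}
'a' @ 1: {1,3,5}  [accepting]
'c' @ 2: {}  — no active states
rest 'baaba' ignored (set empty)
after full input: {}  (accept=1 not in)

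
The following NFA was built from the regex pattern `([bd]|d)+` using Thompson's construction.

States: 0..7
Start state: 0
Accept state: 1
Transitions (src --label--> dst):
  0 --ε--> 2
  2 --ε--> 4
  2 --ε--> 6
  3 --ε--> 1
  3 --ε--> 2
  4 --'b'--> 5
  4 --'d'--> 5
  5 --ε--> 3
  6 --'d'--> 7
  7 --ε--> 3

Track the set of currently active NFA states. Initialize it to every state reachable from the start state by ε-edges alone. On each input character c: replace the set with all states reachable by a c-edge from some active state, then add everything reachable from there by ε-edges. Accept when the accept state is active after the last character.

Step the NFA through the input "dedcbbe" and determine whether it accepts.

initial (ε-close {0}): {0,2,4,6}
'd' @ 1: {1,2,3,4,5,6,7}  ✓accept
'e' @ 2: {}  — no active states
rest 'dcbbe' ignored (set empty)
end set {} — state 1 not in

Answer: REJECT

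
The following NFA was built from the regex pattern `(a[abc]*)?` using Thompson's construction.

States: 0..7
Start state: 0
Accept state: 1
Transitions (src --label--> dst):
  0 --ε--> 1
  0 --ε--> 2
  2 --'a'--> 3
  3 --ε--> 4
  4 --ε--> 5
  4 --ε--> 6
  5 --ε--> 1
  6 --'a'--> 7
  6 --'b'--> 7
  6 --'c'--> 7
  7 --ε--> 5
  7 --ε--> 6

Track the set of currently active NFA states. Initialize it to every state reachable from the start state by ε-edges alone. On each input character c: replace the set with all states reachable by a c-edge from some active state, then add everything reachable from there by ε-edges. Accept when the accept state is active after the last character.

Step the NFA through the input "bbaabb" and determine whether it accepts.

Answer: REJECT

Derivation:
initial (ε-close {0}): {0,1,2}
'b' @ 1: {}  — no active states
rest 'baabb' ignored (set empty)
final: {}; accept 1 not in set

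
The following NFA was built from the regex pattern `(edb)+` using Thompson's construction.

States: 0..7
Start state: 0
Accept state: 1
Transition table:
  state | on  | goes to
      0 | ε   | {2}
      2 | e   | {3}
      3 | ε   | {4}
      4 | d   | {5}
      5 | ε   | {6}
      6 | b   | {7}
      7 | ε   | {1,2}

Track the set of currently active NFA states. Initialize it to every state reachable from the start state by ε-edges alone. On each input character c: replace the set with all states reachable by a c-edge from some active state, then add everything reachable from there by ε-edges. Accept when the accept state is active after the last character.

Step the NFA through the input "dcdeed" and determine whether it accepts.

Answer: REJECT

Steps:
start: ε-closure({0}) = {0,2}
'd' @ 1: {}  — dead — no transitions
rest 'cdeed' ignored (set empty)
final: {}; accept 1 not in set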